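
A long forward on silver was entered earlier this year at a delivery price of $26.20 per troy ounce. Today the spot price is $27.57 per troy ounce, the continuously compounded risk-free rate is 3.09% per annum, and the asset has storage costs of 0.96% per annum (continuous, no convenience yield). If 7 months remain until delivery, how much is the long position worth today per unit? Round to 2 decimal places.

Current fair forward for the remaining 7 months: F = S·e^((r + u)·T), (r + u) = 0.0309 + 0.0096 = 0.0405
F = 27.57 · e^(0.0405 × 7/12) = 27.57 × 1.023906 = 28.2291
Value of long forward = (F − K)·e^(−rT) = (28.2291 − 26.20) · e^(−0.0309·7/12)
= 2.0291 × 0.982136 = 1.99

$1.99 per troy ounce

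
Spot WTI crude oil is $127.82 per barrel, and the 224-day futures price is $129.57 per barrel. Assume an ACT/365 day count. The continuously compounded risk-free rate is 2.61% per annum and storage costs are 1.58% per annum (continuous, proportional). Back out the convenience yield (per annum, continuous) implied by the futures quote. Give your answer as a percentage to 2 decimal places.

F = S·e^((r+u−y)T) ⇒ (r+u−y) = ln(F/S)/T
ln(129.57/127.82) = 0.013598; /T ⇒ 0.022157
y = r + u − ln(F/S)/T = 0.0261 + 0.0158 − 0.022157 = 0.019743
y = 1.97%

1.97%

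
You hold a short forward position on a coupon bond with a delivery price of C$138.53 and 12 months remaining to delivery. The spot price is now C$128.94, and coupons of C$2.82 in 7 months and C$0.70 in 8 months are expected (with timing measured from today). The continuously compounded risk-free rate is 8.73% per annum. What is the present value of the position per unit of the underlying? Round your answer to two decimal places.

PV(remaining coupons) I = 2.82·e^(−0.0873·7/12) + 0.70·e^(−0.0873·8/12) = 3.3404
Current forward F = (S − I)·e^(rT) = (128.94 − 3.3404)·e^(0.0873·12/12) = 125.5996 × 1.091224 = 137.0573
Value (long) = (F − K)·e^(−rT) = (137.0573 − 138.53) × 0.916402 = -1.3496
Short position value = −(long value) = C$1.35

C$1.35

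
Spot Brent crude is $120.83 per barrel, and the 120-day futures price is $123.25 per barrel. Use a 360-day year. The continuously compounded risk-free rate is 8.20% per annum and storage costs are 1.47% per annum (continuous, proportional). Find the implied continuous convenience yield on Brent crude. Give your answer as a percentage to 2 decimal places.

F = S·e^((r+u−y)T) ⇒ (r+u−y) = ln(F/S)/T
ln(123.25/120.83) = 0.019830; /T ⇒ 0.059490
y = r + u − ln(F/S)/T = 0.0820 + 0.0147 − 0.059490 = 0.037210
y = 3.72%

3.72%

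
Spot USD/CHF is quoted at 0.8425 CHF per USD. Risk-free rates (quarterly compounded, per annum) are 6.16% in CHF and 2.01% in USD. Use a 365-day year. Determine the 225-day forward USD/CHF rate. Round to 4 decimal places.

0.8641

By covered interest parity, F = S · (1+r_CHF/4)^(4T) / (1+r_USD/4)^(4T)
= 0.8425 × 1.038402 / 1.012436 = 0.8425 × 1.025647
F = 0.8641 CHF per USD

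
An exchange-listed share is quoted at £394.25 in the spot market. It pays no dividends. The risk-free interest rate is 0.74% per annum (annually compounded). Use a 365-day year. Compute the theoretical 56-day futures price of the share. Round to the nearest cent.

F = S · (1+r)^T
= 394.25 × 1.001132
F = £394.70

£394.70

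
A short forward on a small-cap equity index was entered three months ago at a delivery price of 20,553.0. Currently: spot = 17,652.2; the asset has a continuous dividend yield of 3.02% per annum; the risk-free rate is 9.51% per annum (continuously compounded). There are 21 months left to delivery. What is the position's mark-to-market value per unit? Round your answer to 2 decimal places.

Current fair forward for the remaining 21 months: F = S·e^((r − q)·T), (r − q) = 0.0951 − 0.0302 = 0.0649
F = 17652.2 · e^(0.0649 × 21/12) = 17652.2 × 1.12027591 = 19775.3344
Value of long forward = (F − K)·e^(−rT) = (19775.3344 − 20553.0) · e^(−0.0951·21/12)
= -777.6656 × 0.84668632 = -658.44
Short position value = −(long value) = 658.44

658.44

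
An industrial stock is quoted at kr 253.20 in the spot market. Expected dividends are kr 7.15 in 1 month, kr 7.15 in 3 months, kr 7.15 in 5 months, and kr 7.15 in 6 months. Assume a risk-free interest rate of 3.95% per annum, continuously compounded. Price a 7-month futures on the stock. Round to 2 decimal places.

kr 230.19

PV(dividends) I = 7.15·e^(−0.0395·1/12) + 7.15·e^(−0.0395·3/12) + 7.15·e^(−0.0395·5/12) + 7.15·e^(−0.0395·6/12)
I = 7.1265 + 7.0797 + 7.0333 + 7.0102 = 28.2497
F = (S − I)·e^(rT) = (253.20 − 28.2497) · e^(0.0395·7/12)
= 224.9503 · e^0.023042 = 224.9503 × 1.023310 = kr 230.19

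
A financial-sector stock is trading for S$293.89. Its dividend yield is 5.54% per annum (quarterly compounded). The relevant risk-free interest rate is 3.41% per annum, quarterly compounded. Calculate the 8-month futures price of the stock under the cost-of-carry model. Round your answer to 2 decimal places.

S$289.79

F = S · (1+r/4)^(4T) / (1+q/4)^(4T)
= 293.89 × 1.022895 / 1.037361 = 293.89 × 0.986055
F = S$289.79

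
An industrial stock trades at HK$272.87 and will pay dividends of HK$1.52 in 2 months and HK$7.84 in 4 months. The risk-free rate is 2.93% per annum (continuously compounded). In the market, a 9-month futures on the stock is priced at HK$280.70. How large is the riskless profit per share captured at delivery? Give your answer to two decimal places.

PV(dividends) I = 1.52·e^(−0.0293·2/12) + 7.84·e^(−0.0293·4/12) = 9.2764
Fair futures F* = (S − I)·e^(rT) = (272.87 − 9.2764)·e^0.021975 = 263.5936 × 1.022218 = 269.4501
Market HK$280.70 > fair 269.4501: forward overpriced → cash-and-carry (borrow at r, buy the stock and collect the dividends, short the forward).
Profit at T = |F_mkt − F*| = |280.70 − 269.4501| = HK$11.25 per share

HK$11.25 per share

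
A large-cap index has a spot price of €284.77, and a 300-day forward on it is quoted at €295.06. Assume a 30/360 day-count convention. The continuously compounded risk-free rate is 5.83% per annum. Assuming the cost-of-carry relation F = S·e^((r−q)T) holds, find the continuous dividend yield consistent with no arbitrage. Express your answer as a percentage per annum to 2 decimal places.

1.57%

From F = S·e^((r−q)T): (r − q) = ln(F/S)/T
ln(295.06/284.77) = ln(1.036134) = 0.035496
(r − q) = 0.035496 / (300/360) = 0.042595
q = r − ln(F/S)/T = 0.0583 − 0.042595 = 0.015705
q = 1.57%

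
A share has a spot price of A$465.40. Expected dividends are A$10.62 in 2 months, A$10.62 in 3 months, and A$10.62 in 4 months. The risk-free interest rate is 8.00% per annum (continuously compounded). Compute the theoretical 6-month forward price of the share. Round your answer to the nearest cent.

A$451.89

PV(dividends) I = 10.62·e^(−0.0800·2/12) + 10.62·e^(−0.0800·3/12) + 10.62·e^(−0.0800·4/12)
I = 10.4793 + 10.4097 + 10.3405 = 31.2295
F = (S − I)·e^(rT) = (465.40 − 31.2295) · e^(0.0800·6/12)
= 434.1705 · e^0.040000 = 434.1705 × 1.040811 = A$451.89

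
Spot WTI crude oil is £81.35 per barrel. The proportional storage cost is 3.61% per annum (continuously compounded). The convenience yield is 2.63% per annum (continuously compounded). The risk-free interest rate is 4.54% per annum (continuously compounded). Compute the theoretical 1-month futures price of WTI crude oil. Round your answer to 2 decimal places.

Net carry = r + u − y = 0.0454 + 0.0361 − 0.0263 = 0.0552
F = S·e^((r+u−y)T) = 81.35 · e^(0.0552 × 1/12) = 81.35 · e^0.004600
= 81.35 × 1.004611 = £81.73 per barrel

£81.73 per barrel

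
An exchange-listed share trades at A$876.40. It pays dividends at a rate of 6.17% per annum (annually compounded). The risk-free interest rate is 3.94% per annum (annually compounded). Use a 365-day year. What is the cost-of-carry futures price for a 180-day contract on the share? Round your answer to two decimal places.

A$867.27

F = S · (1+r)^T / (1+q)^T
= 876.40 × 1.019240 / 1.029966 = 876.40 × 0.989586
F = A$867.27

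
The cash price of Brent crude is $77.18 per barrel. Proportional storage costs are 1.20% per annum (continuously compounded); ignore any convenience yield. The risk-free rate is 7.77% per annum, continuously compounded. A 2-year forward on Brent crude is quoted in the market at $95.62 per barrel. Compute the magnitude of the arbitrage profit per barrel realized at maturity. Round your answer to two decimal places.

Fair forward: F* = S·e^(carry·T), with carry = (r + u) = 0.0777 + 0.0120 = 0.0897
F* = 77.18 · e^(0.0897 × 2) = 77.18 · e^0.179400 = 77.18 × 1.196499 = $92.3458
Market $95.62 > fair $92.3458: forward overpriced → cash-and-carry (buy spot, short the forward).
At maturity, profit = |F_mkt − F*| = |95.62 − 92.3458| = $3.27 per barrel

$3.27 per barrel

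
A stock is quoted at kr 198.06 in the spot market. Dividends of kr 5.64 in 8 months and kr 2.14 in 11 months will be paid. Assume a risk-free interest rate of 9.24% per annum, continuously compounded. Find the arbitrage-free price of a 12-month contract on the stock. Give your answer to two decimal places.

kr 209.26

PV(dividends) I = 5.64·e^(−0.0924·8/12) + 2.14·e^(−0.0924·11/12)
I = 5.3031 + 1.9662 = 7.2693
F = (S − I)·e^(rT) = (198.06 − 7.2693) · e^(0.0924·12/12)
= 190.7907 · e^0.092400 = 190.7907 × 1.096803 = kr 209.26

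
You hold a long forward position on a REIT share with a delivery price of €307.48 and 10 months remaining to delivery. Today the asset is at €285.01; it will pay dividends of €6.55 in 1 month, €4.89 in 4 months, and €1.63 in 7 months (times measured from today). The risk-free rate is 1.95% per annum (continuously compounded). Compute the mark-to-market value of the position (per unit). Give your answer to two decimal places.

PV(remaining dividends) I = 6.55·e^(−0.0195·1/12) + 4.89·e^(−0.0195·4/12) + 1.63·e^(−0.0195·7/12) = 13.0092
Current forward F = (S − I)·e^(rT) = (285.01 − 13.0092)·e^(0.0195·10/12) = 272.0008 × 1.016383 = 276.4570
Value (long) = (F − K)·e^(−rT) = (276.4570 − 307.48) × 0.983881 = -30.5229
Value = -€30.52

-€30.52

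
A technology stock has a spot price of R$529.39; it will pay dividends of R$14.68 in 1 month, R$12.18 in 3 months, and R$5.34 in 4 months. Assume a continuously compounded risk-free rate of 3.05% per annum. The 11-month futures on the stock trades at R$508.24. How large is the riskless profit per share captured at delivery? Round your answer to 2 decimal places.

PV(dividends) I = 14.68·e^(−0.0305·1/12) + 12.18·e^(−0.0305·3/12) + 5.34·e^(−0.0305·4/12) = 32.0162
Fair futures F* = (S − I)·e^(rT) = (529.39 − 32.0162)·e^0.027958 = 497.3738 × 1.028352 = 511.4753
Market R$508.24 < fair 511.4753: forward underpriced → reverse cash-and-carry (short the stock, invest proceeds at r, pay the dividends, go long the forward).
Profit at T = |F_mkt − F*| = |508.24 − 511.4753| = R$3.24 per share

R$3.24 per share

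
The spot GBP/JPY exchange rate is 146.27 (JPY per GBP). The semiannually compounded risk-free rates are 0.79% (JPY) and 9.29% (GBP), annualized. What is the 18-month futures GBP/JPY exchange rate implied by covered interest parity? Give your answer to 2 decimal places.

129.16

By covered interest parity, F = S · (1+r_JPY/2)^(2T) / (1+r_GBP/2)^(2T)
= 146.27 × 1.011897 / 1.145923 = 146.27 × 0.883041
F = 129.16 JPY per GBP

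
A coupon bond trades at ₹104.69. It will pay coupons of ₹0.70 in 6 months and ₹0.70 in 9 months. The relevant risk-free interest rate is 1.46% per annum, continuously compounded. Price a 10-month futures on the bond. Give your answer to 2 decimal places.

PV(coupons) I = 0.70·e^(−0.0146·6/12) + 0.70·e^(−0.0146·9/12)
I = 0.6949 + 0.6924 = 1.3873
F = (S − I)·e^(rT) = (104.69 − 1.3873) · e^(0.0146·10/12)
= 103.3027 · e^0.012167 = 103.3027 × 1.012241 = ₹104.57

₹104.57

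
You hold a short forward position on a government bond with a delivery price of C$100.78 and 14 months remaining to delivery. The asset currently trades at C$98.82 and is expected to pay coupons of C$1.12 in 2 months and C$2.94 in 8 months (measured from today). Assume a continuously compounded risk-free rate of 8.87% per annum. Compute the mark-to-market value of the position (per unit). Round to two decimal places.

-C$4.07

PV(remaining coupons) I = 1.12·e^(−0.0887·2/12) + 2.94·e^(−0.0887·8/12) = 3.8748
Current forward F = (S − I)·e^(rT) = (98.82 − 3.8748)·e^(0.0887·14/12) = 94.9452 × 1.109027 = 105.2968
Value (long) = (F − K)·e^(−rT) = (105.2968 − 100.78) × 0.901691 = 4.0728
Short position value = −(long value) = -C$4.07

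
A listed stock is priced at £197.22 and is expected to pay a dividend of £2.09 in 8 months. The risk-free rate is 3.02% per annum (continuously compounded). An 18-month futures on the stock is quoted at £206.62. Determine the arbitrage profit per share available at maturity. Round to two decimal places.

£2.40 per share

PV(dividends) I = 2.09·e^(−0.0302·8/12) = 2.0483
Fair futures F* = (S − I)·e^(rT) = (197.22 − 2.0483)·e^0.045300 = 195.1717 × 1.046342 = 204.2163
Market £206.62 > fair 204.2163: forward overpriced → cash-and-carry (borrow at r, buy the stock and collect the dividends, short the forward).
Profit at T = |F_mkt − F*| = |206.62 − 204.2163| = £2.40 per share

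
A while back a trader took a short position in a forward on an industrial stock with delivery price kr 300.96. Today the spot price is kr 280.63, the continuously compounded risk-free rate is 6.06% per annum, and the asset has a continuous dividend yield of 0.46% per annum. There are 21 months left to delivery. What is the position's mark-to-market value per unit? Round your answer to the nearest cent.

Current fair forward for the remaining 21 months: F = S·e^((r − q)·T), (r − q) = 0.0606 − 0.0046 = 0.0560
F = 280.63 · e^(0.0560 × 21/12) = 280.63 × 1.102963 = 309.5245
Value of long forward = (F − K)·e^(−rT) = (309.5245 − 300.96) · e^(−0.0606·21/12)
= 8.5645 × 0.899380 = 7.70
Short position value = −(long value) = -kr 7.70

-kr 7.70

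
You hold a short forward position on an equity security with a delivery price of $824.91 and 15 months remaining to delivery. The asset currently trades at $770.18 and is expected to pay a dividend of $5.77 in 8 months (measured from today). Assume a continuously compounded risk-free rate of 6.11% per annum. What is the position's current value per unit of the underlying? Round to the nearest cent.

-$0.39

PV(remaining dividends) I = 5.77·e^(−0.0611·8/12) = 5.5397
Current forward F = (S − I)·e^(rT) = (770.18 − 5.5397)·e^(0.0611·15/12) = 764.6403 × 1.079367 = 825.3275
Value (long) = (F − K)·e^(−rT) = (825.3275 − 824.91) × 0.926469 = 0.3868
Short position value = −(long value) = -$0.39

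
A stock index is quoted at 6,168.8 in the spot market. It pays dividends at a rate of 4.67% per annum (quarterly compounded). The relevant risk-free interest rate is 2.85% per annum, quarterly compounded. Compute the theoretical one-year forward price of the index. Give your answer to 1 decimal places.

6,058.6

F = S · (1+r/4)^(4T) / (1+q/4)^(4T)
= 6168.8 × 1.028806 / 1.047524 = 6168.8 × 0.982131
F = 6,058.6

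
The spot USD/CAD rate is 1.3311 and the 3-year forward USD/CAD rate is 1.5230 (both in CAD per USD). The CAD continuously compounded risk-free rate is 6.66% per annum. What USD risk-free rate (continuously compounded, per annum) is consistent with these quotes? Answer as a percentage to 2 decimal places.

F = S·e^((r_CAD − r_USD)T) ⇒ r_USD = r_CAD − ln(F/S)/T
ln(1.5230/1.3311) = 0.134676; /(3) = 0.044892
r_USD = 0.0666 − 0.044892 = 0.021708
r_USD = 2.17%

2.17%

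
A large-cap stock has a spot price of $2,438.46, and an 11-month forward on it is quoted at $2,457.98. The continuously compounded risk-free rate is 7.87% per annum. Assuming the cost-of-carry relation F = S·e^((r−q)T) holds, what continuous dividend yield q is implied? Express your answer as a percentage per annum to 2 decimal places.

From F = S·e^((r−q)T): (r − q) = ln(F/S)/T
ln(2457.98/2438.46) = ln(1.008005) = 0.007973
(r − q) = 0.007973 / (11/12) = 0.008698
q = r − ln(F/S)/T = 0.0787 − 0.008698 = 0.070002
q = 7.00%

7.00%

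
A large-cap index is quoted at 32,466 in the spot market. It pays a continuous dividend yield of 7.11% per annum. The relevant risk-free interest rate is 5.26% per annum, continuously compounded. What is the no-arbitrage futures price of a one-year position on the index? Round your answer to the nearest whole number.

F = S·e^((r − q)T) = 32466 · e^((0.0526 − 0.0711) × 12/12)
= 32466 · e^-0.018500 = 32466 × 0.981670
F = 31,871

31,871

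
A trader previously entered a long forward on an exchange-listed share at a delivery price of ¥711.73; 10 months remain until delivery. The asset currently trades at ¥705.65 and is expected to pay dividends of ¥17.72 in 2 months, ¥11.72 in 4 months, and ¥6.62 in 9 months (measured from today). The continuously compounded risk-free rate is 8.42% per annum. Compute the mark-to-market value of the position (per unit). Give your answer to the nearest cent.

¥7.06

PV(remaining dividends) I = 17.72·e^(−0.0842·2/12) + 11.72·e^(−0.0842·4/12) + 6.62·e^(−0.0842·9/12) = 35.0836
Current forward F = (S − I)·e^(rT) = (705.65 − 35.0836)·e^(0.0842·10/12) = 670.5664 × 1.072687 = 719.3079
Value (long) = (F − K)·e^(−rT) = (719.3079 − 711.73) × 0.932238 = 7.0644
Value = ¥7.06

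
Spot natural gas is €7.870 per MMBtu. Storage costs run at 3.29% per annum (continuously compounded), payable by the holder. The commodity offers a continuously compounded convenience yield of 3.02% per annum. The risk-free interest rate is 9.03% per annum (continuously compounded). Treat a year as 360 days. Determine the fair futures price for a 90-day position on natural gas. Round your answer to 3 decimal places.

Net carry = r + u − y = 0.0903 + 0.0329 − 0.0302 = 0.0930
F = S·e^((r+u−y)T) = 7.870 · e^(0.0930 × 90/360) = 7.870 · e^0.023250
= 7.870 × 1.023522 = €8.055 per MMBtu

€8.055 per MMBtu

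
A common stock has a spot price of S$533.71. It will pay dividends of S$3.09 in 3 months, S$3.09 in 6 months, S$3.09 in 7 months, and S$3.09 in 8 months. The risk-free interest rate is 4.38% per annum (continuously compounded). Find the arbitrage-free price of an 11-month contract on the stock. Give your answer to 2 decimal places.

S$542.99

PV(dividends) I = 3.09·e^(−0.0438·3/12) + 3.09·e^(−0.0438·6/12) + 3.09·e^(−0.0438·7/12) + 3.09·e^(−0.0438·8/12)
I = 3.0563 + 3.0231 + 3.0121 + 3.0011 = 12.0926
F = (S − I)·e^(rT) = (533.71 − 12.0926) · e^(0.0438·11/12)
= 521.6174 · e^0.040150 = 521.6174 × 1.040967 = S$542.99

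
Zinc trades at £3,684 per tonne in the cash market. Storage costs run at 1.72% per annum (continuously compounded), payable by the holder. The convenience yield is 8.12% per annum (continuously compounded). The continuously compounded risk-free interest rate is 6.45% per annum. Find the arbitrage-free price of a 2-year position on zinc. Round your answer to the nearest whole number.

£3,688 per tonne

Net carry = r + u − y = 0.0645 + 0.0172 − 0.0812 = 0.0005
F = S·e^((r+u−y)T) = 3684 · e^(0.0005 × 2) = 3684 · e^0.001000
= 3684 × 1.001001 = £3,688 per tonne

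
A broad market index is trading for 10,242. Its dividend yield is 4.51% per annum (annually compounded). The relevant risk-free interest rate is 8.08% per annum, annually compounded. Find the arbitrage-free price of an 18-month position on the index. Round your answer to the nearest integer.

F = S · (1+r)^T / (1+q)^T
= 10242 × 1.123616 / 1.068407 = 10242 × 1.051674
F = 10,771

10,771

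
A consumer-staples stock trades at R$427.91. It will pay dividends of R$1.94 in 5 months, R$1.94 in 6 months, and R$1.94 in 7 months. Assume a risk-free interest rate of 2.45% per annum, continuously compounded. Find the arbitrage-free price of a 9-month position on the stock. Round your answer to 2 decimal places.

R$429.99

PV(dividends) I = 1.94·e^(−0.0245·5/12) + 1.94·e^(−0.0245·6/12) + 1.94·e^(−0.0245·7/12)
I = 1.9203 + 1.9164 + 1.9125 = 5.7492
F = (S − I)·e^(rT) = (427.91 − 5.7492) · e^(0.0245·9/12)
= 422.1608 · e^0.018375 = 422.1608 × 1.018545 = R$429.99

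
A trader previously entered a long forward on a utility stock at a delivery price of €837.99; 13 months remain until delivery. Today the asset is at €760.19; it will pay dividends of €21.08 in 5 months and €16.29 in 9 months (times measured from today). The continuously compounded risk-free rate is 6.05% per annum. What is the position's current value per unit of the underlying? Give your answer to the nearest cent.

PV(remaining dividends) I = 21.08·e^(−0.0605·5/12) + 16.29·e^(−0.0605·9/12) = 36.1226
Current forward F = (S − I)·e^(rT) = (760.19 − 36.1226)·e^(0.0605·13/12) = 724.0674 × 1.067737 = 773.1136
Value (long) = (F − K)·e^(−rT) = (773.1136 − 837.99) × 0.936560 = -60.7606
Value = -€60.76

-€60.76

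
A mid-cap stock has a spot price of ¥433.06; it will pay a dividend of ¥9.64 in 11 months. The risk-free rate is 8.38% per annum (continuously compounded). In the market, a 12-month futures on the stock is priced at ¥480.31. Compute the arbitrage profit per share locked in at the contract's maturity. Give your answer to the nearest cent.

¥19.10 per share

PV(dividends) I = 9.64·e^(−0.0838·11/12) = 8.9272
Fair futures F* = (S − I)·e^(rT) = (433.06 − 8.9272)·e^0.083800 = 424.1328 × 1.087411 = 461.2067
Market ¥480.31 > fair 461.2067: forward overpriced → cash-and-carry (borrow at r, buy the stock and collect the dividends, short the forward).
Profit at T = |F_mkt − F*| = |480.31 − 461.2067| = ¥19.10 per share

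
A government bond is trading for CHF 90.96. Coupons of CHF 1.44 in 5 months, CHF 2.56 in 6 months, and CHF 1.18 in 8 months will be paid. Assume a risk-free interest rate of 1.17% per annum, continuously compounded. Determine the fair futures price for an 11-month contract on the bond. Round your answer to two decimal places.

PV(coupons) I = 1.44·e^(−0.0117·5/12) + 2.56·e^(−0.0117·6/12) + 1.18·e^(−0.0117·8/12)
I = 1.4330 + 2.5451 + 1.1708 = 5.1489
F = (S − I)·e^(rT) = (90.96 − 5.1489) · e^(0.0117·11/12)
= 85.8111 · e^0.010725 = 85.8111 × 1.010783 = CHF 86.74

CHF 86.74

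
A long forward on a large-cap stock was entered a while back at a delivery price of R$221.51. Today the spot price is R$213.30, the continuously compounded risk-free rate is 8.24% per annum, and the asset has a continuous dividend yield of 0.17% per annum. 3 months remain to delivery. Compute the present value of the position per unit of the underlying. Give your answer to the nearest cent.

-R$3.78

Current fair forward for the remaining 3 months: F = S·e^((r − q)·T), (r − q) = 0.0824 − 0.0017 = 0.0807
F = 213.30 · e^(0.0807 × 3/12) = 213.30 × 1.020380 = 217.6471
Value of long forward = (F − K)·e^(−rT) = (217.6471 − 221.51) · e^(−0.0824·3/12)
= -3.8629 × 0.979611 = -3.78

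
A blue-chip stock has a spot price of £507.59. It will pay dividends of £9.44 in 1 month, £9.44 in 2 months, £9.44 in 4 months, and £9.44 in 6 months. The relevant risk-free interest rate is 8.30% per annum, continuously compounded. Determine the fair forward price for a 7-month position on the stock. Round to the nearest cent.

£494.01

PV(dividends) I = 9.44·e^(−0.0830·1/12) + 9.44·e^(−0.0830·2/12) + 9.44·e^(−0.0830·4/12) + 9.44·e^(−0.0830·6/12)
I = 9.3749 + 9.3103 + 9.1824 + 9.0563 = 36.9239
F = (S − I)·e^(rT) = (507.59 − 36.9239) · e^(0.0830·7/12)
= 470.6661 · e^0.048417 = 470.6661 × 1.049608 = £494.01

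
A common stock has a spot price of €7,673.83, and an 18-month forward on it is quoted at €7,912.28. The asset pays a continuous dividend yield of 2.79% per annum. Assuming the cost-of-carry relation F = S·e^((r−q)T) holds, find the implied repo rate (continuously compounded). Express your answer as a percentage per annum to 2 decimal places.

From F = S·e^((r−q)T): (r − q) = ln(F/S)/T
ln(7912.28/7673.83) = ln(1.031073) = 0.030600
(r − q) = 0.030600 / (18/12) = 0.020400
r = ln(F/S)/T + q = 0.020400 + 0.0279 = 0.048300
r = 4.83%

4.83%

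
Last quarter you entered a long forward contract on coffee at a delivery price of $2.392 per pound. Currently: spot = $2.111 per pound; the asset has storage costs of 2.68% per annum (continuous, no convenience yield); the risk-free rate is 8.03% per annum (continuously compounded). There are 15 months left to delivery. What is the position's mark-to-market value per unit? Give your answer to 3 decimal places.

$0.019 per pound

Current fair forward for the remaining 15 months: F = S·e^((r + u)·T), (r + u) = 0.0803 + 0.0268 = 0.1071
F = 2.111 · e^(0.1071 × 15/12) = 2.111 × 1.143250 = 2.4134
Value of long forward = (F − K)·e^(−rT) = (2.4134 − 2.392) · e^(−0.0803·15/12)
= 0.0214 × 0.904498 = 0.019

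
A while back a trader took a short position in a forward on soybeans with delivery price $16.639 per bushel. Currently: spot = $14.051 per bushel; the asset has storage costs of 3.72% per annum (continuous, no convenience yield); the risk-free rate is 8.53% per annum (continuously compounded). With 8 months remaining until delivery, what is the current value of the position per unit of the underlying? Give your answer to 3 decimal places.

Current fair forward for the remaining 8 months: F = S·e^((r + u)·T), (r + u) = 0.0853 + 0.0372 = 0.1225
F = 14.051 · e^(0.1225 × 8/12) = 14.051 × 1.085094 = 15.2467
Value of long forward = (F − K)·e^(−rT) = (15.2467 − 16.639) · e^(−0.0853·8/12)
= -1.3923 × 0.944720 = -1.315
Short position value = −(long value) = $1.315

$1.315 per bushel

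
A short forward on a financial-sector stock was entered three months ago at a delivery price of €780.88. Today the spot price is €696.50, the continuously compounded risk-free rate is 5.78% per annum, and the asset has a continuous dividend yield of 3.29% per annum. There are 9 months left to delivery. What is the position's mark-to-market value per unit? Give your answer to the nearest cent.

€68.23

Current fair forward for the remaining 9 months: F = S·e^((r − q)·T), (r − q) = 0.0578 − 0.0329 = 0.0249
F = 696.50 · e^(0.0249 × 9/12) = 696.50 × 1.018850 = 709.6290
Value of long forward = (F − K)·e^(−rT) = (709.6290 − 780.88) · e^(−0.0578·9/12)
= -71.2510 × 0.957576 = -68.23
Short position value = −(long value) = €68.23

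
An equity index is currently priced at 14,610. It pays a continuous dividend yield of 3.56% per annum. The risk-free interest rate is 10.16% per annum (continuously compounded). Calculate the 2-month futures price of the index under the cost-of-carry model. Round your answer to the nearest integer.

14,772

F = S·e^((r − q)T) = 14610 · e^((0.1016 − 0.0356) × 2/12)
= 14610 · e^0.011000 = 14610 × 1.011061
F = 14,772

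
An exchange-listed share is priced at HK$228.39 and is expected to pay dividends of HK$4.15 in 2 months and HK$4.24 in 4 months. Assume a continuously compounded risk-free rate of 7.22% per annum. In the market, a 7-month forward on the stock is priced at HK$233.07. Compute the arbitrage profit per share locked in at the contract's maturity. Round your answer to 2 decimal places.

HK$3.45 per share

PV(dividends) I = 4.15·e^(−0.0722·2/12) + 4.24·e^(−0.0722·4/12) = 8.2395
Fair forward F* = (S − I)·e^(rT) = (228.39 − 8.2395)·e^0.042117 = 220.1505 × 1.043017 = 229.6207
Market HK$233.07 > fair 229.6207: forward overpriced → cash-and-carry (borrow at r, buy the stock and collect the dividends, short the forward).
Profit at T = |F_mkt − F*| = |233.07 − 229.6207| = HK$3.45 per share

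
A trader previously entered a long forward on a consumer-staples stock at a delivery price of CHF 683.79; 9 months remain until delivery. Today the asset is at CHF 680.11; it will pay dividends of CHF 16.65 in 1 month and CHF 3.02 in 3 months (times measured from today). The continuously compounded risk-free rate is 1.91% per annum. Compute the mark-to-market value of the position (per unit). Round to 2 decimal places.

-CHF 13.58

PV(remaining dividends) I = 16.65·e^(−0.0191·1/12) + 3.02·e^(−0.0191·3/12) = 19.6291
Current forward F = (S − I)·e^(rT) = (680.11 − 19.6291)·e^(0.0191·9/12) = 660.4809 × 1.014428 = 670.0103
Value (long) = (F − K)·e^(−rT) = (670.0103 − 683.79) × 0.985777 = -13.5837
Value = -CHF 13.58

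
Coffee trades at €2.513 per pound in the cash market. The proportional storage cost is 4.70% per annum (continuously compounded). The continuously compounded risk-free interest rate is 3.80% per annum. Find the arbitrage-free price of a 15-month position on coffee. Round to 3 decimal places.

€2.795 per pound

Net carry = r + u − y = 0.0380 + 0.0470 − 0.0000 = 0.0850
F = S·e^((r+u−y)T) = 2.513 · e^(0.0850 × 15/12) = 2.513 · e^0.106250
= 2.513 × 1.112100 = €2.795 per pound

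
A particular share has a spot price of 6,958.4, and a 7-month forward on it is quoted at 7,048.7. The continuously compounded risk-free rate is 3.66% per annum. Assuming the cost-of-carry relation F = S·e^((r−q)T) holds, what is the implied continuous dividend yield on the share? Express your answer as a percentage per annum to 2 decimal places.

1.45%

From F = S·e^((r−q)T): (r − q) = ln(F/S)/T
ln(7048.7/6958.4) = ln(1.012977) = 0.012894
(r − q) = 0.012894 / (7/12) = 0.022104
q = r − ln(F/S)/T = 0.0366 − 0.022104 = 0.014496
q = 1.45%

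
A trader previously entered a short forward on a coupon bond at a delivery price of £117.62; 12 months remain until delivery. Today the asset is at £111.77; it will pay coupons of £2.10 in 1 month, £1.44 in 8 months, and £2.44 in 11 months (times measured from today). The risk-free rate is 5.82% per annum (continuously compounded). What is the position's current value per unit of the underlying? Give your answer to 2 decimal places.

£4.99

PV(remaining coupons) I = 2.10·e^(−0.0582·1/12) + 1.44·e^(−0.0582·8/12) + 2.44·e^(−0.0582·11/12) = 5.7883
Current forward F = (S − I)·e^(rT) = (111.77 − 5.7883)·e^(0.0582·12/12) = 105.9817 × 1.059927 = 112.3329
Value (long) = (F − K)·e^(−rT) = (112.3329 − 117.62) × 0.943461 = -4.9882
Short position value = −(long value) = £4.99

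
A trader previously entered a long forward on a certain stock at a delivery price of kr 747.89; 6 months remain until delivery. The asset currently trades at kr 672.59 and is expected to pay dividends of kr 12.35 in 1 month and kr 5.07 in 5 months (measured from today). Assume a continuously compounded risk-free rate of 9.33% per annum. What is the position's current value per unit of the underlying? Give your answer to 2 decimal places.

-kr 58.34

PV(remaining dividends) I = 12.35·e^(−0.0933·1/12) + 5.07·e^(−0.0933·5/12) = 17.1310
Current forward F = (S − I)·e^(rT) = (672.59 − 17.1310)·e^(0.0933·6/12) = 655.4590 × 1.047755 = 686.7604
Value (long) = (F − K)·e^(−rT) = (686.7604 − 747.89) × 0.954421 = -58.3434
Value = -kr 58.34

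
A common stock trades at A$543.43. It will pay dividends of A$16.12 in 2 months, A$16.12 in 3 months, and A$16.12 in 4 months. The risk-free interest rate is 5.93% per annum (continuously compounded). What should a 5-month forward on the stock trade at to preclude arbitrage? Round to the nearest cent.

PV(dividends) I = 16.12·e^(−0.0593·2/12) + 16.12·e^(−0.0593·3/12) + 16.12·e^(−0.0593·4/12)
I = 15.9615 + 15.8828 + 15.8045 = 47.6488
F = (S − I)·e^(rT) = (543.43 − 47.6488) · e^(0.0593·5/12)
= 495.7812 · e^0.024708 = 495.7812 × 1.025016 = A$508.18

A$508.18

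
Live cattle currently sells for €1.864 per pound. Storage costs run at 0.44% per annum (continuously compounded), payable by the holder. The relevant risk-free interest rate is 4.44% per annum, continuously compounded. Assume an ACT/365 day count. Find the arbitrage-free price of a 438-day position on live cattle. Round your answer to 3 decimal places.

€1.976 per pound

Net carry = r + u − y = 0.0444 + 0.0044 − 0.0000 = 0.0488
F = S·e^((r+u−y)T) = 1.864 · e^(0.0488 × 438/365) = 1.864 · e^0.058560
= 1.864 × 1.060309 = €1.976 per pound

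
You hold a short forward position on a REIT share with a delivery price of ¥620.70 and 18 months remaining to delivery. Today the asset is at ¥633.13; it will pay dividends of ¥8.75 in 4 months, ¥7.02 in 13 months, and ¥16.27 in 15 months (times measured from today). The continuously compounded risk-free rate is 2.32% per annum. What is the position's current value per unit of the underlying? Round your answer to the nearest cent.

PV(remaining dividends) I = 8.75·e^(−0.0232·4/12) + 7.02·e^(−0.0232·13/12) + 16.27·e^(−0.0232·15/12) = 31.3333
Current forward F = (S − I)·e^(rT) = (633.13 − 31.3333)·e^(0.0232·18/12) = 601.7967 × 1.035413 = 623.1081
Value (long) = (F − K)·e^(−rT) = (623.1081 − 620.70) × 0.965799 = 2.3257
Short position value = −(long value) = -¥2.33

-¥2.33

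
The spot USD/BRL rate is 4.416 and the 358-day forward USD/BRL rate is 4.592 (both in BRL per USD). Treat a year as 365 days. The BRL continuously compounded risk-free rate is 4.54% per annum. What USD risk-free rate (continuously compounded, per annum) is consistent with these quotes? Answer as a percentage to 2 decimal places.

F = S·e^((r_BRL − r_USD)T) ⇒ r_USD = r_BRL − ln(F/S)/T
ln(4.592/4.416) = 0.039081; /(358/365) = 0.039845
r_USD = 0.0454 − 0.039845 = 0.005555
r_USD = 0.56%

0.56%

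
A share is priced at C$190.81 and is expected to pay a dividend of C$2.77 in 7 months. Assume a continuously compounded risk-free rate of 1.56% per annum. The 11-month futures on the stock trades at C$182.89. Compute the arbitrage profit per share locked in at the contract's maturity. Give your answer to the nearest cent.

PV(dividends) I = 2.77·e^(−0.0156·7/12) = 2.7449
Fair futures F* = (S − I)·e^(rT) = (190.81 − 2.7449)·e^0.014300 = 188.0651 × 1.014403 = 190.7738
Market C$182.89 < fair 190.7738: forward underpriced → reverse cash-and-carry (short the stock, invest proceeds at r, pay the dividends, go long the forward).
Profit at T = |F_mkt − F*| = |182.89 − 190.7738| = C$7.88 per share

C$7.88 per share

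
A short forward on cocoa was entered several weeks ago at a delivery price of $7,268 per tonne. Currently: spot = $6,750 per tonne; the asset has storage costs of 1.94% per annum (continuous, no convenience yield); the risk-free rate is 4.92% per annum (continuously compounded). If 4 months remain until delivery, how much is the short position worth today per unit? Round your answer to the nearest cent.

Current fair forward for the remaining 4 months: F = S·e^((r + u)·T), (r + u) = 0.0492 + 0.0194 = 0.0686
F = 6750 · e^(0.0686 × 4/12) = 6750 × 1.02313011 = 6906.1282
Value of long forward = (F − K)·e^(−rT) = (6906.1282 − 7268) · e^(−0.0492·4/12)
= -361.8718 × 0.98373375 = -355.99
Short position value = −(long value) = $355.99

$355.99 per tonne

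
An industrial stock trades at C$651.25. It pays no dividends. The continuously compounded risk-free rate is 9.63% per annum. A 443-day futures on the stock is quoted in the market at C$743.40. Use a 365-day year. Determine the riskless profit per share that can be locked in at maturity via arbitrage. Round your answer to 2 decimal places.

C$11.41 per share

Fair futures: F* = S·e^(carry·T), with carry = r = 0.0963
F* = 651.25 · e^(0.0963 × 443/365) = 651.25 · e^0.116879 = 651.25 × 1.123983 = C$731.9939
Market C$743.40 > fair C$731.9939: forward overpriced → cash-and-carry (buy spot, short the forward).
At maturity, profit = |F_mkt − F*| = |743.40 − 731.9939| = C$11.41 per share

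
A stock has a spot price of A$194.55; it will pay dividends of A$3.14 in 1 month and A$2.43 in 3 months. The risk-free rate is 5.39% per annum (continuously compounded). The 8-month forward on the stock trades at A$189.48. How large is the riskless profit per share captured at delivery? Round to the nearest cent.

A$6.46 per share

PV(dividends) I = 3.14·e^(−0.0539·1/12) + 2.43·e^(−0.0539·3/12) = 5.5234
Fair forward F* = (S − I)·e^(rT) = (194.55 − 5.5234)·e^0.035933 = 189.0266 × 1.036586 = 195.9423
Market A$189.48 < fair 195.9423: forward underpriced → reverse cash-and-carry (short the stock, invest proceeds at r, pay the dividends, go long the forward).
Profit at T = |F_mkt − F*| = |189.48 − 195.9423| = A$6.46 per share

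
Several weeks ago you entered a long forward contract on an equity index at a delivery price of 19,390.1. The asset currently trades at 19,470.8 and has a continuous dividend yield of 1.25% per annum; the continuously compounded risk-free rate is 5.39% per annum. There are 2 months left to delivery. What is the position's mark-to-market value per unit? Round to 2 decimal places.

Current fair forward for the remaining 2 months: F = S·e^((r − q)·T), (r − q) = 0.0539 − 0.0125 = 0.0414
F = 19470.8 · e^(0.0414 × 2/12) = 19470.8 × 1.00692386 = 19605.6131
Value of long forward = (F − K)·e^(−rT) = (19605.6131 − 19390.1) · e^(−0.0539·2/12)
= 215.5131 × 0.99105690 = 213.59

213.59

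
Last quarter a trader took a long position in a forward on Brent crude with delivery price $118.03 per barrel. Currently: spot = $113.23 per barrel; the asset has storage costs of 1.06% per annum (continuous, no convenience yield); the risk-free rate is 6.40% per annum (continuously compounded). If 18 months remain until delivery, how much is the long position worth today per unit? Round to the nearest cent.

$7.82 per barrel

Current fair forward for the remaining 18 months: F = S·e^((r + u)·T), (r + u) = 0.0640 + 0.0106 = 0.0746
F = 113.23 · e^(0.0746 × 18/12) = 113.23 × 1.118401 = 126.6365
Value of long forward = (F − K)·e^(−rT) = (126.6365 − 118.03) · e^(−0.0640·18/12)
= 8.6065 × 0.908464 = 7.82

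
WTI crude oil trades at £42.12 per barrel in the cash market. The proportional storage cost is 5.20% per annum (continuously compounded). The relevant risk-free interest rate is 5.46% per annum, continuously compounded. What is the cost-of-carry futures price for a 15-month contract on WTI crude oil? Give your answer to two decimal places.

£48.12 per barrel

Net carry = r + u − y = 0.0546 + 0.0520 − 0.0000 = 0.1066
F = S·e^((r+u−y)T) = 42.12 · e^(0.1066 × 15/12) = 42.12 · e^0.133250
= 42.12 × 1.142536 = £48.12 per barrel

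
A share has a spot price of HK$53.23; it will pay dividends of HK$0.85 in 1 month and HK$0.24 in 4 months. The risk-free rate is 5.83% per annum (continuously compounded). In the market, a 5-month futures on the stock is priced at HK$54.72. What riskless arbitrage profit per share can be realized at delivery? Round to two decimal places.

PV(dividends) I = 0.85·e^(−0.0583·1/12) + 0.24·e^(−0.0583·4/12) = 1.0813
Fair futures F* = (S − I)·e^(rT) = (53.23 − 1.0813)·e^0.024292 = 52.1487 × 1.024589 = 53.4310
Market HK$54.72 > fair 53.4310: forward overpriced → cash-and-carry (borrow at r, buy the stock and collect the dividends, short the forward).
Profit at T = |F_mkt − F*| = |54.72 − 53.4310| = HK$1.29 per share

HK$1.29 per share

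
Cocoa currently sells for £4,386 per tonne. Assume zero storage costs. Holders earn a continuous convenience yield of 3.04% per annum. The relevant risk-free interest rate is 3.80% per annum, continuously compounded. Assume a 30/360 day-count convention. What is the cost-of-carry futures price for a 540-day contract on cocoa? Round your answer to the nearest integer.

Net carry = r + u − y = 0.0380 + 0.0000 − 0.0304 = 0.0076
F = S·e^((r+u−y)T) = 4386 · e^(0.0076 × 540/360) = 4386 · e^0.011400
= 4386 × 1.011465 = £4,436 per tonne

£4,436 per tonne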